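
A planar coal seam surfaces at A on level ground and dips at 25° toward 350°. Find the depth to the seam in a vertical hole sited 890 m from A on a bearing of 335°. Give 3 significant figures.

The hole lies 15° from the dip direction, so the down-dip offset is 890 × cos 15° = 859.67 m.
Depth = down-dip offset × tan(dip) = 859.67 × tan 25° = 859.67 × 0.4663
Depth = 400.87 m

401 m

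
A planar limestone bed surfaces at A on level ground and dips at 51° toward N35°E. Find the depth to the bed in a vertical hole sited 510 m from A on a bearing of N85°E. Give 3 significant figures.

405 m

The hole lies 50° from the dip direction, so the down-dip offset is 510 × cos 50° = 327.82 m.
Depth = down-dip offset × tan(dip) = 327.82 × tan 51° = 327.82 × 1.2349
Depth = 404.83 m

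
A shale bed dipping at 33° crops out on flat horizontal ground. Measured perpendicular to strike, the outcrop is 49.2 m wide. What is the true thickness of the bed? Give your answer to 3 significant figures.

26.8 m

True thickness t = w · sin(dip) = 49.2 × sin 33°
t = 49.2 × 0.5446 = 26.796 m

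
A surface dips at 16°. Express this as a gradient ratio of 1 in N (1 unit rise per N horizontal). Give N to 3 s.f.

1 in 3.49

1 : N means tan θ = 1/N, so N = 1/tan 16° = 1/0.2867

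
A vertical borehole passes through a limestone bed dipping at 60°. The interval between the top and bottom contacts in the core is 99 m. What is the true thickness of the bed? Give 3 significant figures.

49.5 m

True thickness t = h · cos(dip) = 99 × cos 60°
t = 99 × 0.5000 = 49.500 m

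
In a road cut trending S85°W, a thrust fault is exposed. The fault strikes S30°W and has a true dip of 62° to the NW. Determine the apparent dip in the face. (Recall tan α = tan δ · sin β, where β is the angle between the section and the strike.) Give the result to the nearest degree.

Angle between strike (S30°W) and section (S85°W): β = 55°.
tan α = tan 62° × sin 55° = 1.8807 × 0.8192 = 1.5406
α = arctan(1.5406) = 57.01°

57°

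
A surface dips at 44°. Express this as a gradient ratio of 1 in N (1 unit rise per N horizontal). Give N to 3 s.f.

1 : N means tan θ = 1/N, so N = 1/tan 44° = 1/0.9657

1 in 1.04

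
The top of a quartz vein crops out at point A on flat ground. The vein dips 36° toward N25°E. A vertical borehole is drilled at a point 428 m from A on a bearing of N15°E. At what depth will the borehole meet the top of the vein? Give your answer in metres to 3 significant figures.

306 m

The hole lies 10° from the dip direction, so the down-dip offset is 428 × cos 10° = 421.50 m.
Depth = down-dip offset × tan(dip) = 421.50 × tan 36° = 421.50 × 0.7265
Depth = 306.24 m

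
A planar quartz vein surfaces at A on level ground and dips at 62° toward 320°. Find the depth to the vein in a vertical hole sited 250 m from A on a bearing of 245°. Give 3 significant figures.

122 m

The hole lies 75° from the dip direction, so the down-dip offset is 250 × cos 75° = 64.70 m.
Depth = down-dip offset × tan(dip) = 64.70 × tan 62° = 64.70 × 1.8807
Depth = 121.69 m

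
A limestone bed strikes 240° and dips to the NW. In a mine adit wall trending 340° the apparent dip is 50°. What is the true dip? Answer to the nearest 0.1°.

50.4°

The section is 80° from the strike.
tan δ = tan α / sin β = tan 50° / sin 80° = 1.1918 / 0.9848 = 1.2101
true dip = arctan 1.2101 = 50.43°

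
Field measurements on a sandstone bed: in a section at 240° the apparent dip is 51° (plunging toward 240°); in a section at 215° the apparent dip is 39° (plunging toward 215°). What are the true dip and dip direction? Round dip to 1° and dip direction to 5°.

true dip 55°, dip direction 270°

Each apparent-dip line lies in the plane. As unit vectors (x east, y north, z up), v₁ plunges 51°→240° and v₂ plunges 39°→215°.
n = v₁ × v₂ = (-0.297, 0.003, 0.207) (taken with n_z > 0).
Dip δ = arctan(|n_h|/n_z) = arctan(0.297/0.207) = 55.1°.
The horizontal component of n points toward azimuth atan2(n_x, n_y) = 271°, the dip direction.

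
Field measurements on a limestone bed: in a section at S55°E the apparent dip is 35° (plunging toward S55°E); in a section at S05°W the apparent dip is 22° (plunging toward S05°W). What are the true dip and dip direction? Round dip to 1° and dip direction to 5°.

true dip 35°, dip direction 130°

Represent each trace as a vector plunging at its apparent dip toward its trend (east-north-up frame): v₁ = (0.671, -0.470, -0.574), v₂ = (-0.081, -0.924, -0.375).
Cross product v₁ × v₂ gives the pole to the plane: n ∝ (0.354, -0.298, 0.658).
tan δ = √(n_x²+n_y²)/n_z = 0.462/0.658, so δ = 35.1°.
The horizontal component of n points toward azimuth atan2(n_x, n_y) = 130°, the dip direction.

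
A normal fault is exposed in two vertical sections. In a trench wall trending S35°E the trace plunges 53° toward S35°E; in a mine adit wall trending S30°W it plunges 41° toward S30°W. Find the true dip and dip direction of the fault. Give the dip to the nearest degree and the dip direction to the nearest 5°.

The two traces are lines in the plane: v₁ = (sin 145°·cos 53°, cos 145°·cos 53°, −sin 53°), v₂ = (sin 210°·cos 41°, cos 210°·cos 41°, −sin 41°).
Cross product v₁ × v₂ gives the pole to the plane: n ∝ (0.199, -0.528, 0.412).
tan δ = √(n_x²+n_y²)/n_z = 0.564/0.412, so δ = 53.9°.
Dip direction = azimuth of (n_x, n_y) = atan2(0.199, -0.528) = 159°.

true dip 54°, dip direction 160°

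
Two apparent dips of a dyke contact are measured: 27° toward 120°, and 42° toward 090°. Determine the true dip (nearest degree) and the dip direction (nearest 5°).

true dip 46°, dip direction 060°

Represent each trace as a vector plunging at its apparent dip toward its trend (east-north-up frame): v₁ = (0.772, -0.446, -0.454), v₂ = (0.743, 0.000, -0.669).
The plane normal is n = v₁ × v₂ ∝ (0.298, 0.179, 0.331).
tan δ = √(n_x²+n_y²)/n_z = 0.348/0.331, so δ = 46.4°.
The horizontal component of n points toward azimuth atan2(n_x, n_y) = 59°, the dip direction.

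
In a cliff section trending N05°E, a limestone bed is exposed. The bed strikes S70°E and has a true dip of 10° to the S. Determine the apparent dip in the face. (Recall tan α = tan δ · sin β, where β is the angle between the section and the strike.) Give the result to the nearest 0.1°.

Angle between strike (S70°E) and section (N05°E): β = 75°.
tan α = tan 10° × sin 75° = 0.1763 × 0.9659 = 0.1703
apparent dip = arctan 0.1703 = 9.67°

9.7°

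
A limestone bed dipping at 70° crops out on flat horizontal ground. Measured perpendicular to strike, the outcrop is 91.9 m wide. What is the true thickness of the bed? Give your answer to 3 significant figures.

True thickness t = w · sin(dip) = 91.9 × sin 70°
t = 91.9 × 0.9397 = 86.358 m

86.4 m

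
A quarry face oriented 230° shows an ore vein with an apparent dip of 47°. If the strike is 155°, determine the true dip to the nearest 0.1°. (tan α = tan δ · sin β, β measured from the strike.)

The section is 75° from the strike.
tan(true dip) = tan 47° / sin 75° = 1.1102
δ = arctan(1.1102) = 47.99°

48.0°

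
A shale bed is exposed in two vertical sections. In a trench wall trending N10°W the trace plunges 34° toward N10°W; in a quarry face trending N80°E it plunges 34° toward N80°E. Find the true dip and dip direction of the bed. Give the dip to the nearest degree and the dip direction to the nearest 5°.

true dip 44°, dip direction 035°

The two traces are lines in the plane: v₁ = (sin 350°·cos 34°, cos 350°·cos 34°, −sin 34°), v₂ = (sin 80°·cos 34°, cos 80°·cos 34°, −sin 34°).
Cross product v₁ × v₂ gives the pole to the plane: n ∝ (0.376, 0.537, 0.687).
tan δ = √(n_x²+n_y²)/n_z = 0.656/0.687, so δ = 43.6°.
Dip direction = atan2(0.376, 0.537) = 35° (azimuth of n's horizontal projection).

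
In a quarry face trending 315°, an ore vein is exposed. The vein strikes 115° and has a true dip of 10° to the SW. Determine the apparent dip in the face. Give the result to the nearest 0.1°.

Angle between strike (115°) and section (315°): β = 20°.
tan α = tan 10° × sin 20° = 0.1763 × 0.3420 = 0.0603
α = arctan(0.0603) = 3.45°

3.5°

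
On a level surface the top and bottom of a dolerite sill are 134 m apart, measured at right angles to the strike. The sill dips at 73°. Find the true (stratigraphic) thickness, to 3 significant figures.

True thickness t = w · sin(dip) = 134 × sin 73°
t = 134 × 0.9563 = 128.145 m

128 m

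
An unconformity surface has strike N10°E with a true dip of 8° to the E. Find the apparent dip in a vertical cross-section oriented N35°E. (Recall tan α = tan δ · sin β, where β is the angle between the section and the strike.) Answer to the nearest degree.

3°

Angle between strike (N10°E) and section (N35°E): β = 25°.
tan α = tan 8° × sin 25° = 0.1405 × 0.4226 = 0.0594
apparent dip = arctan 0.0594 = 3.40°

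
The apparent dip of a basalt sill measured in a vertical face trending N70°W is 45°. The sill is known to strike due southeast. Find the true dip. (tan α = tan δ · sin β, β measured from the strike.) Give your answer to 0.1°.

67.1°

β = acute angle between strike due southeast and section N70°W = 25°.
tan δ = tan α / sin β = tan 45° / sin 25° = 1.0000 / 0.4226 = 2.3662
true dip = arctan 2.3662 = 67.09°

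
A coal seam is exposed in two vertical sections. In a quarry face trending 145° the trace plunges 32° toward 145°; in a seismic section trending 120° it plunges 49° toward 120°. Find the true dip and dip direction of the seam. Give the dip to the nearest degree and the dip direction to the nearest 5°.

The two traces are lines in the plane: v₁ = (sin 145°·cos 32°, cos 145°·cos 32°, −sin 32°), v₂ = (sin 120°·cos 49°, cos 120°·cos 49°, −sin 49°).
The plane normal is n = v₁ × v₂ ∝ (0.350, 0.066, 0.235).
tan δ = √(n_x²+n_y²)/n_z = 0.357/0.235, so δ = 56.6°.
Dip direction = atan2(0.350, 0.066) = 79° (azimuth of n's horizontal projection).

true dip 57°, dip direction 080°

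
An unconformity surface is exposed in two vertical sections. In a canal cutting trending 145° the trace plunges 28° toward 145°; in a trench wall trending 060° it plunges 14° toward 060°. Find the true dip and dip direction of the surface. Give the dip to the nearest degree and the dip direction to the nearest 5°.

Each apparent-dip line lies in the plane. As unit vectors (x east, y north, z up), v₁ plunges 28°→145° and v₂ plunges 14°→060°.
n = v₁ × v₂ = (0.403, -0.272, 0.853) (taken with n_z > 0).
tan δ = √(n_x²+n_y²)/n_z = 0.486/0.853, so δ = 29.7°.
Dip direction = atan2(0.403, -0.272) = 124° (azimuth of n's horizontal projection).

true dip 30°, dip direction 125°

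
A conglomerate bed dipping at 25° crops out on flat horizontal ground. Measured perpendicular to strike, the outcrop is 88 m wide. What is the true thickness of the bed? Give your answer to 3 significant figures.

True thickness t = w · sin(dip) = 88 × sin 25°
t = 88 × 0.4226 = 37.190 m

37.2 m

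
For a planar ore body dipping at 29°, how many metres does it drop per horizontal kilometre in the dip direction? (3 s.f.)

554 m

drop per km = 1000 × tan 29° = 1000 × 0.5543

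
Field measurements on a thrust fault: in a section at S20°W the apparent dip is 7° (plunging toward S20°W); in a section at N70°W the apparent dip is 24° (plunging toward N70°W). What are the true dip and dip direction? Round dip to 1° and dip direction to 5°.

The two traces are lines in the plane: v₁ = (sin 200°·cos 7°, cos 200°·cos 7°, −sin 7°), v₂ = (sin 290°·cos 24°, cos 290°·cos 24°, −sin 24°).
The plane normal is n = v₁ × v₂ ∝ (-0.417, 0.033, 0.907).
Dip δ = arctan(|n_h|/n_z) = arctan(0.419/0.907) = 24.8°.
Dip direction = azimuth of (n_x, n_y) = atan2(-0.417, 0.033) = 275°.

true dip 25°, dip direction 275°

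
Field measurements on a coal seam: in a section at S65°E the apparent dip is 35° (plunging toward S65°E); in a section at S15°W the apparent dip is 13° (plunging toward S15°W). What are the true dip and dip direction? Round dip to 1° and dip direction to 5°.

true dip 35°, dip direction 125°

Each apparent-dip line lies in the plane. As unit vectors (x east, y north, z up), v₁ plunges 35°→S65°E and v₂ plunges 13°→S15°W.
The plane normal is n = v₁ × v₂ ∝ (0.462, -0.312, 0.786).
tan δ = √(n_x²+n_y²)/n_z = 0.557/0.786, so δ = 35.3°.
Dip direction = atan2(0.462, -0.312) = 124° (azimuth of n's horizontal projection).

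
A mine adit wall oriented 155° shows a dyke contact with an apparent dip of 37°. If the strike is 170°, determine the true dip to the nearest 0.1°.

The section is 15° from the strike.
tan(true dip) = tan 37° / sin 15° = 2.9115
true dip = arctan 2.9115 = 71.04°

71.0°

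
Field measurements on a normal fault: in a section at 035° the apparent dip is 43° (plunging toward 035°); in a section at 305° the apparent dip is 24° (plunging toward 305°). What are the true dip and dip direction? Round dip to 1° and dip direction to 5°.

true dip 46°, dip direction 010°

Represent each trace as a vector plunging at its apparent dip toward its trend (east-north-up frame): v₁ = (0.419, 0.599, -0.682), v₂ = (-0.748, 0.524, -0.407).
n = v₁ × v₂ = (0.114, 0.681, 0.668) (taken with n_z > 0).
True dip = arccos(n_z / |n|) = arccos(0.6954) = 45.9°.
Dip direction = azimuth of (n_x, n_y) = atan2(0.114, 0.681) = 9°.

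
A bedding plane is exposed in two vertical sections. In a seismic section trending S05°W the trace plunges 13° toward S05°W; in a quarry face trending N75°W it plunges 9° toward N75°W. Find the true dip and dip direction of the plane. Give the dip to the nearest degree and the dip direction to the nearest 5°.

true dip 17°, dip direction 225°

Each apparent-dip line lies in the plane. As unit vectors (x east, y north, z up), v₁ plunges 13°→S05°W and v₂ plunges 9°→N75°W.
n = v₁ × v₂ = (-0.209, -0.201, 0.948) (taken with n_z > 0).
tan δ = √(n_x²+n_y²)/n_z = 0.290/0.948, so δ = 17.0°.
Dip direction = atan2(-0.209, -0.201) = 226° (azimuth of n's horizontal projection).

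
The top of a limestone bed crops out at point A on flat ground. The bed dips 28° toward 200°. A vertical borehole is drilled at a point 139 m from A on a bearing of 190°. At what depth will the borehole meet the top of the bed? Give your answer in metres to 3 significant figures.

The hole lies 10° from the dip direction, so the down-dip offset is 139 × cos 10° = 136.89 m.
Depth = down-dip offset × tan(dip) = 136.89 × tan 28° = 136.89 × 0.5317
Depth = 72.78 m

72.8 m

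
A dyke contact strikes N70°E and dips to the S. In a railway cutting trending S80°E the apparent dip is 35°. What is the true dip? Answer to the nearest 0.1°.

The section is 30° from the strike.
tan(true dip) = tan 35° / sin 30° = 1.4004
δ = arctan(1.4004) = 54.47°

54.5°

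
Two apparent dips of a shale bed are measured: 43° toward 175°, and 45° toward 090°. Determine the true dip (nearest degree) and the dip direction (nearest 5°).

true dip 53°, dip direction 130°

Each apparent-dip line lies in the plane. As unit vectors (x east, y north, z up), v₁ plunges 43°→175° and v₂ plunges 45°→090°.
n = v₁ × v₂ = (0.515, -0.437, 0.515) (taken with n_z > 0).
Dip δ = arctan(|n_h|/n_z) = arctan(0.676/0.515) = 52.7°.
The horizontal component of n points toward azimuth atan2(n_x, n_y) = 130°, the dip direction.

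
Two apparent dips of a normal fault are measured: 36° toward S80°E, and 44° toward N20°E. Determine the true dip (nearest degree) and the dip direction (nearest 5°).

Each apparent-dip line lies in the plane. As unit vectors (x east, y north, z up), v₁ plunges 36°→S80°E and v₂ plunges 44°→N20°E.
n = v₁ × v₂ = (0.495, 0.409, 0.573) (taken with n_z > 0).
True dip = arccos(n_z / |n|) = arccos(0.6660) = 48.2°.
The horizontal component of n points toward azimuth atan2(n_x, n_y) = 50°, the dip direction.

true dip 48°, dip direction 050°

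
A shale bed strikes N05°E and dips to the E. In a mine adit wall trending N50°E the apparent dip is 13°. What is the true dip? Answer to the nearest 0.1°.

β = acute angle between strike N05°E and section N50°E = 45°.
tan δ = tan α / sin β = tan 13° / sin 45° = 0.2309 / 0.7071 = 0.3265
true dip = arctan 0.3265 = 18.08°

18.1°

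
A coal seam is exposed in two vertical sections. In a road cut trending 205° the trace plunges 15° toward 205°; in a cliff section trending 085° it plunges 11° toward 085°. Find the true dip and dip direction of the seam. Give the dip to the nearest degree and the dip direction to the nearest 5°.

The two traces are lines in the plane: v₁ = (sin 205°·cos 15°, cos 205°·cos 15°, −sin 15°), v₂ = (sin 85°·cos 11°, cos 85°·cos 11°, −sin 11°).
The plane normal is n = v₁ × v₂ ∝ (0.189, -0.331, 0.821).
True dip = arccos(n_z / |n|) = arccos(0.9070) = 24.9°.
Dip direction = atan2(0.189, -0.331) = 150° (azimuth of n's horizontal projection).

true dip 25°, dip direction 150°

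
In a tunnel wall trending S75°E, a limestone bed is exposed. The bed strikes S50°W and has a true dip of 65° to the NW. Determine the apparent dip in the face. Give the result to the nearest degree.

60°

The section lies 55° from the strike.
tan(apparent dip) = tan 65° · sin 55° = 1.7567
α = arctan(1.7567) = 60.35°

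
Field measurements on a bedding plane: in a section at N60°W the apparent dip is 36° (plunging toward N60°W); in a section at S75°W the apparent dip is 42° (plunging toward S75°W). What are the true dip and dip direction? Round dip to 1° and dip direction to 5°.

The two traces are lines in the plane: v₁ = (sin 300°·cos 36°, cos 300°·cos 36°, −sin 36°), v₂ = (sin 255°·cos 42°, cos 255°·cos 42°, −sin 42°).
n = v₁ × v₂ = (-0.384, -0.047, 0.425) (taken with n_z > 0).
tan δ = √(n_x²+n_y²)/n_z = 0.387/0.425, so δ = 42.3°.
Dip direction = azimuth of (n_x, n_y) = atan2(-0.384, -0.047) = 263°.

true dip 42°, dip direction 265°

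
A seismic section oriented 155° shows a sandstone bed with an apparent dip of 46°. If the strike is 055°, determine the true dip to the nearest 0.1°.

β = acute angle between strike 055° and section 155° = 80°.
tan(true dip) = tan 46° / sin 80° = 1.0515
δ = arctan(1.0515) = 46.44°

46.4°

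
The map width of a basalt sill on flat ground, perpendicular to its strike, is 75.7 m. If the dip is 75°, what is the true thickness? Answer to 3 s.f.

73.1 m

True thickness t = w · sin(dip) = 75.7 × sin 75°
t = 75.7 × 0.9659 = 73.121 m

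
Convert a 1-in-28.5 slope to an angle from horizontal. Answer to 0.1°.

tan θ = 1/28.5 = 0.0351
θ = arctan(0.0351) = 2.01°

2.0°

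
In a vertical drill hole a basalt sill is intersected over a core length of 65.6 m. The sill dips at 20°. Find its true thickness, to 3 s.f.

True thickness t = h · cos(dip) = 65.6 × cos 20°
t = 65.6 × 0.9397 = 61.644 m

61.6 m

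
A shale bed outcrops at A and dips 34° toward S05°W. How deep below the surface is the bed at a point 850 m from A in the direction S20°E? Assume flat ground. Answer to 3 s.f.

The hole lies 25° from the dip direction, so the down-dip offset is 850 × cos 25° = 770.36 m.
Depth = down-dip offset × tan(dip) = 770.36 × tan 34° = 770.36 × 0.6745
Depth = 519.62 m

520 m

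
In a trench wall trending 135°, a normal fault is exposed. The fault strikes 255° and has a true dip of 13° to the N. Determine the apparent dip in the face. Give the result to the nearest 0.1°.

11.3°

The strike is 255° and the section trends 135°; the acute angle between them is β = 60°.
tan(apparent dip) = tan 13° · sin 60° = 0.1999
α = arctan(0.1999) = 11.31°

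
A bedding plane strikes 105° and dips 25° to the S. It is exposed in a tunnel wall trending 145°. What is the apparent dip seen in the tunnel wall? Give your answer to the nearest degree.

17°

Angle between strike (105°) and section (145°): β = 40°.
tan(apparent dip) = tan 25° · sin 40° = 0.2997
α = arctan(0.2997) = 16.69°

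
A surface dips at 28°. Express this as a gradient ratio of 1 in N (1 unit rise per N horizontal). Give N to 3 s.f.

1 : N means tan θ = 1/N, so N = 1/tan 28° = 1/0.5317

1 in 1.88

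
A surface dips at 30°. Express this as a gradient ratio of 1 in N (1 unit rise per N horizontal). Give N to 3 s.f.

1 in 1.73

1 : N means tan θ = 1/N, so N = 1/tan 30° = 1/0.5774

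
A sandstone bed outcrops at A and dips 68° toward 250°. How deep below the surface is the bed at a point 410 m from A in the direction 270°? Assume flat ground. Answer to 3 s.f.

The hole lies 20° from the dip direction, so the down-dip offset is 410 × cos 20° = 385.27 m.
Depth = down-dip offset × tan(dip) = 385.27 × tan 68° = 385.27 × 2.4751
Depth = 953.59 m

954 m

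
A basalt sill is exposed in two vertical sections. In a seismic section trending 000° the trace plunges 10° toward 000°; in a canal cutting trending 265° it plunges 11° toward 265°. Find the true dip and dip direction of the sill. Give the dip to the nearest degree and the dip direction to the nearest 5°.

The two traces are lines in the plane: v₁ = (sin 0°·cos 10°, cos 0°·cos 10°, −sin 10°), v₂ = (sin 265°·cos 11°, cos 265°·cos 11°, −sin 11°).
n = v₁ × v₂ = (-0.203, 0.170, 0.963) (taken with n_z > 0).
tan δ = √(n_x²+n_y²)/n_z = 0.264/0.963, so δ = 15.4°.
Dip direction = azimuth of (n_x, n_y) = atan2(-0.203, 0.170) = 310°.

true dip 15°, dip direction 310°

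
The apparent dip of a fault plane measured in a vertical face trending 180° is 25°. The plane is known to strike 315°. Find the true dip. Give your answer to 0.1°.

33.4°

The section is 45° from the strike.
tan(true dip) = tan 25° / sin 45° = 0.6595
δ = arctan(0.6595) = 33.40°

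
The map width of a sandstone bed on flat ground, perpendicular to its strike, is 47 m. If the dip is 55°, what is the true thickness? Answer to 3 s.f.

True thickness t = w · sin(dip) = 47 × sin 55°
t = 47 × 0.8192 = 38.500 m

38.5 m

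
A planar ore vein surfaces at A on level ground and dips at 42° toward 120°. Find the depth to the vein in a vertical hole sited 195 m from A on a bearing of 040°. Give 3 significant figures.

30.5 m

The hole lies 80° from the dip direction, so the down-dip offset is 195 × cos 80° = 33.86 m.
Depth = down-dip offset × tan(dip) = 33.86 × tan 42° = 33.86 × 0.9004
Depth = 30.49 m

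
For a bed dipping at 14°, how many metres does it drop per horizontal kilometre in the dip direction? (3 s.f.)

249 m

drop per km = 1000 × tan 14° = 1000 × 0.2493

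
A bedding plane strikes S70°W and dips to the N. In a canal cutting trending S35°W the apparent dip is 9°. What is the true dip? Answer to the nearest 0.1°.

15.4°

β = acute angle between strike S70°W and section S35°W = 35°.
tan(true dip) = tan 9° / sin 35° = 0.2761
δ = arctan(0.2761) = 15.44°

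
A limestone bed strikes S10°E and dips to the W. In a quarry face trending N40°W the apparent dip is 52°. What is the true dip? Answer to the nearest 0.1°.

68.7°

The section is 30° from the strike.
tan δ = tan α / sin β = tan 52° / sin 30° = 1.2799 / 0.5000 = 2.5599
δ = arctan(2.5599) = 68.66°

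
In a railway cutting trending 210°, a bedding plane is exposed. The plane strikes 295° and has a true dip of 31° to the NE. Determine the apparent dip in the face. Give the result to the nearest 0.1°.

30.9°

The section lies 85° from the strike.
tan(apparent dip) = tan 31° · sin 85° = 0.5986
apparent dip = arctan 0.5986 = 30.90°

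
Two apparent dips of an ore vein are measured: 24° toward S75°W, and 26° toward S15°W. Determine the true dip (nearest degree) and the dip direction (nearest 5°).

The two traces are lines in the plane: v₁ = (sin 255°·cos 24°, cos 255°·cos 24°, −sin 24°), v₂ = (sin 195°·cos 26°, cos 195°·cos 26°, −sin 26°).
n = v₁ × v₂ = (-0.249, -0.292, 0.711) (taken with n_z > 0).
True dip = arccos(n_z / |n|) = arccos(0.8798) = 28.4°.
Dip direction = azimuth of (n_x, n_y) = atan2(-0.249, -0.292) = 220°.

true dip 28°, dip direction 220°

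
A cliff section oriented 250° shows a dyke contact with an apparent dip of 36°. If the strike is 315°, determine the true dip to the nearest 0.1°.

38.7°

β = acute angle between strike 315° and section 250° = 65°.
tan(true dip) = tan 36° / sin 65° = 0.8017
δ = arctan(0.8017) = 38.72°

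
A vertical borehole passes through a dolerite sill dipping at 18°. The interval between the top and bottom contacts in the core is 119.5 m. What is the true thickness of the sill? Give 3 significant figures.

True thickness t = h · cos(dip) = 119.5 × cos 18°
t = 119.5 × 0.9511 = 113.651 m

114 m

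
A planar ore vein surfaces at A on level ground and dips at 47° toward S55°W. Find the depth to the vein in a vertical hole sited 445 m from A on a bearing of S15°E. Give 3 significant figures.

The hole lies 70° from the dip direction, so the down-dip offset is 445 × cos 70° = 152.20 m.
Depth = down-dip offset × tan(dip) = 152.20 × tan 47° = 152.20 × 1.0724
Depth = 163.21 m

163 m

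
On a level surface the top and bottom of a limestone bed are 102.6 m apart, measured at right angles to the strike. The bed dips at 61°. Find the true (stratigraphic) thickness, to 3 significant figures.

89.7 m

True thickness t = w · sin(dip) = 102.6 × sin 61°
t = 102.6 × 0.8746 = 89.736 m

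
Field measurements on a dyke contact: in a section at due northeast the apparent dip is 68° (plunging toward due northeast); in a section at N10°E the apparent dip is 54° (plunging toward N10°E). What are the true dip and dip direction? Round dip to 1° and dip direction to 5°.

true dip 70°, dip direction 070°

The two traces are lines in the plane: v₁ = (sin 45°·cos 68°, cos 45°·cos 68°, −sin 68°), v₂ = (sin 10°·cos 54°, cos 10°·cos 54°, −sin 54°).
The plane normal is n = v₁ × v₂ ∝ (0.322, 0.120, 0.126).
tan δ = √(n_x²+n_y²)/n_z = 0.344/0.126, so δ = 69.8°.
Dip direction = atan2(0.322, 0.120) = 70° (azimuth of n's horizontal projection).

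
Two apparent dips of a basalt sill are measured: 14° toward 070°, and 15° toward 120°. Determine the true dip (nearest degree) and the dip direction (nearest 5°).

The two traces are lines in the plane: v₁ = (sin 70°·cos 14°, cos 70°·cos 14°, −sin 14°), v₂ = (sin 120°·cos 15°, cos 120°·cos 15°, −sin 15°).
Cross product v₁ × v₂ gives the pole to the plane: n ∝ (0.203, -0.034, 0.718).
tan δ = √(n_x²+n_y²)/n_z = 0.205/0.718, so δ = 16.0°.
Dip direction = azimuth of (n_x, n_y) = atan2(0.203, -0.034) = 99°.

true dip 16°, dip direction 100°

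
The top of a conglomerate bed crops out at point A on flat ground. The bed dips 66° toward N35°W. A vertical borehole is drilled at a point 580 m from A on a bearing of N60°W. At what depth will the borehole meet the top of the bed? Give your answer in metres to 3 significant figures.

The hole lies 25° from the dip direction, so the down-dip offset is 580 × cos 25° = 525.66 m.
Depth = down-dip offset × tan(dip) = 525.66 × tan 66° = 525.66 × 2.2460
Depth = 1180.65 m

1180 m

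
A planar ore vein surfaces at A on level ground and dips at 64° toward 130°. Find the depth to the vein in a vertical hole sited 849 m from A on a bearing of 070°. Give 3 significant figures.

870 m

The hole lies 60° from the dip direction, so the down-dip offset is 849 × cos 60° = 424.50 m.
Depth = down-dip offset × tan(dip) = 424.50 × tan 64° = 424.50 × 2.0503
Depth = 870.35 m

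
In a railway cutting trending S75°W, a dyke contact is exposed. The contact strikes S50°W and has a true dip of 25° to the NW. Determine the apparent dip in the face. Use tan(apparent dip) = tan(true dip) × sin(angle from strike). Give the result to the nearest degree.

11°

The strike is S50°W and the section trends S75°W; the acute angle between them is β = 25°.
tan(apparent dip) = tan 25° · sin 25° = 0.1971
α = arctan(0.1971) = 11.15°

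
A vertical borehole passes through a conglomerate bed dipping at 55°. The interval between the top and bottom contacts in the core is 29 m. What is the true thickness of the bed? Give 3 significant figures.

True thickness t = h · cos(dip) = 29 × cos 55°
t = 29 × 0.5736 = 16.634 m

16.6 m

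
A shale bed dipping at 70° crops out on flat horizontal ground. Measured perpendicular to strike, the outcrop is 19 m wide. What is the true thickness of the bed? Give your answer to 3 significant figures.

True thickness t = w · sin(dip) = 19 × sin 70°
t = 19 × 0.9397 = 17.854 m

17.9 m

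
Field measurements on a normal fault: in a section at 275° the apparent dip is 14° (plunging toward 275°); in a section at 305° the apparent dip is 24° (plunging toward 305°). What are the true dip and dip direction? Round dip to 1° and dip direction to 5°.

Each apparent-dip line lies in the plane. As unit vectors (x east, y north, z up), v₁ plunges 14°→275° and v₂ plunges 24°→305°.
n = v₁ × v₂ = (-0.092, 0.212, 0.443) (taken with n_z > 0).
Dip δ = arctan(|n_h|/n_z) = arctan(0.231/0.443) = 27.6°.
Dip direction = atan2(-0.092, 0.212) = 336° (azimuth of n's horizontal projection).

true dip 28°, dip direction 335°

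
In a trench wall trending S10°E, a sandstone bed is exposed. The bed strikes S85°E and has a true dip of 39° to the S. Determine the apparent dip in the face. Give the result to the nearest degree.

The strike is S85°E and the section trends S10°E; the acute angle between them is β = 75°.
tan α = tan 39° × sin 75° = 0.8098 × 0.9659 = 0.7822
α = arctan(0.7822) = 38.03°

38°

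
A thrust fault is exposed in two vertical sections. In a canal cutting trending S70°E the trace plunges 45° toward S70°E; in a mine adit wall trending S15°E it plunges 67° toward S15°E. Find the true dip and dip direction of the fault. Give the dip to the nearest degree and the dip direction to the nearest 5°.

true dip 67°, dip direction 175°

Each apparent-dip line lies in the plane. As unit vectors (x east, y north, z up), v₁ plunges 45°→S70°E and v₂ plunges 67°→S15°E.
The plane normal is n = v₁ × v₂ ∝ (0.044, -0.540, 0.226).
Dip δ = arctan(|n_h|/n_z) = arctan(0.542/0.226) = 67.3°.
Dip direction = atan2(0.044, -0.540) = 175° (azimuth of n's horizontal projection).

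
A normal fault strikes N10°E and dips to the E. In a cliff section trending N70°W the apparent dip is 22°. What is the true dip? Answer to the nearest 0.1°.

The section is 80° from the strike.
tan(true dip) = tan 22° / sin 80° = 0.4103
true dip = arctan 0.4103 = 22.31°

22.3°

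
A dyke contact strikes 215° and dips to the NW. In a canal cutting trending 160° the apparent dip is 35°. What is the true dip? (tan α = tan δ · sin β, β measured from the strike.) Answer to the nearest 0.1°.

The section is 55° from the strike.
tan(true dip) = tan 35° / sin 55° = 0.8548
true dip = arctan 0.8548 = 40.52°

40.5°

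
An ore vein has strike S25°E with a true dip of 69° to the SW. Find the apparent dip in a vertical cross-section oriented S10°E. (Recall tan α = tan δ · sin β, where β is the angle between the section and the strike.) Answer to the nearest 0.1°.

34.0°

The section lies 15° from the strike.
tan α = tan 69° × sin 15° = 2.6051 × 0.2588 = 0.6742
α = arctan(0.6742) = 33.99°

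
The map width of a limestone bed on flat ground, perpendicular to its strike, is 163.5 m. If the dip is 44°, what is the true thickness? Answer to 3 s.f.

114 m

True thickness t = w · sin(dip) = 163.5 × sin 44°
t = 163.5 × 0.6947 = 113.577 m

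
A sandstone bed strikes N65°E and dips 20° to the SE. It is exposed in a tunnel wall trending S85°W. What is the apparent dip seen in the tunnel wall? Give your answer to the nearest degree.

The strike is N65°E and the section trends S85°W; the acute angle between them is β = 20°.
tan α = tan 20° × sin 20° = 0.3640 × 0.3420 = 0.1245
α = arctan(0.1245) = 7.10°

7°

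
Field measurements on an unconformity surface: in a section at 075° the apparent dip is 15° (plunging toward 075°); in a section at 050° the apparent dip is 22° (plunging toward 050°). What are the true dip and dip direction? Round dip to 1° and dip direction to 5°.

Represent each trace as a vector plunging at its apparent dip toward its trend (east-north-up frame): v₁ = (0.933, 0.250, -0.259), v₂ = (0.710, 0.596, -0.375).
n = v₁ × v₂ = (0.061, 0.166, 0.378) (taken with n_z > 0).
tan δ = √(n_x²+n_y²)/n_z = 0.176/0.378, so δ = 25.0°.
The horizontal component of n points toward azimuth atan2(n_x, n_y) = 20°, the dip direction.

true dip 25°, dip direction 020°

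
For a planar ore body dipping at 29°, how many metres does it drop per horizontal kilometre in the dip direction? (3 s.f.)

554 m

drop per km = 1000 × tan 29° = 1000 × 0.5543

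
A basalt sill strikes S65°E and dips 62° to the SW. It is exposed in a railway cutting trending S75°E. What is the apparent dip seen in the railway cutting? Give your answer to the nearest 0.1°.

18.1°

The section lies 10° from the strike.
tan(apparent dip) = tan 62° · sin 10° = 0.3266
apparent dip = arctan 0.3266 = 18.09°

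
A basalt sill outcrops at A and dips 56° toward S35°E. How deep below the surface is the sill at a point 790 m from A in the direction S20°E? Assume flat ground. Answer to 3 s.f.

1130 m

The hole lies 15° from the dip direction, so the down-dip offset is 790 × cos 15° = 763.08 m.
Depth = down-dip offset × tan(dip) = 763.08 × tan 56° = 763.08 × 1.4826
Depth = 1131.31 m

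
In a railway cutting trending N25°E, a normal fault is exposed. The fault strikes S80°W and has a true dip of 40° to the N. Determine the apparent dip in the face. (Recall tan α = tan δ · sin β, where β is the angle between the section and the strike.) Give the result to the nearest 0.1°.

The section lies 55° from the strike.
tan(apparent dip) = tan 40° · sin 55° = 0.6874
α = arctan(0.6874) = 34.50°

34.5°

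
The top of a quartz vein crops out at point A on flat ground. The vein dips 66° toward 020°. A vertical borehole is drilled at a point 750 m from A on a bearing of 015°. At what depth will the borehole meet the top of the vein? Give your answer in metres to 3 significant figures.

The hole lies 5° from the dip direction, so the down-dip offset is 750 × cos 5° = 747.15 m.
Depth = down-dip offset × tan(dip) = 747.15 × tan 66° = 747.15 × 2.2460
Depth = 1678.12 m

1680 m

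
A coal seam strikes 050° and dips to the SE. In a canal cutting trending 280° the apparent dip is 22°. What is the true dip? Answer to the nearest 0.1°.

The section is 50° from the strike.
tan(true dip) = tan 22° / sin 50° = 0.5274
δ = arctan(0.5274) = 27.81°

27.8°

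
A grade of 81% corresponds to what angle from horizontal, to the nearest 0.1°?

39.0°

tan θ = 81/100 = 0.8100
θ = arctan(0.8100) = 39.01°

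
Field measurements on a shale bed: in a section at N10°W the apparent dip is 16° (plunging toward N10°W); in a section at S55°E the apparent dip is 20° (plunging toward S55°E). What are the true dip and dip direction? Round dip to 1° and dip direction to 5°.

The two traces are lines in the plane: v₁ = (sin 350°·cos 16°, cos 350°·cos 16°, −sin 16°), v₂ = (sin 125°·cos 20°, cos 125°·cos 20°, −sin 20°).
The plane normal is n = v₁ × v₂ ∝ (0.472, 0.269, 0.639).
True dip = arccos(n_z / |n|) = arccos(0.7615) = 40.4°.
Dip direction = azimuth of (n_x, n_y) = atan2(0.472, 0.269) = 60°.

true dip 40°, dip direction 060°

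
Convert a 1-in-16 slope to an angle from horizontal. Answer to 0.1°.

3.6°

tan θ = 1/16 = 0.0625
θ = arctan(0.0625) = 3.58°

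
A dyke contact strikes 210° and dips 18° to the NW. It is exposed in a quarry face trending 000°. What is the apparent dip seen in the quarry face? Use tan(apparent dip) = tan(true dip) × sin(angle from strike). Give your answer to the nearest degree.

The strike is 210° and the section trends 000°; the acute angle between them is β = 30°.
tan(apparent dip) = tan 18° · sin 30° = 0.1625
apparent dip = arctan 0.1625 = 9.23°

9°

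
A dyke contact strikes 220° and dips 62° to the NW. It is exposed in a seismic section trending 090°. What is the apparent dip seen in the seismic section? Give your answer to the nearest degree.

55°

The strike is 220° and the section trends 090°; the acute angle between them is β = 50°.
tan α = tan 62° × sin 50° = 1.8807 × 0.7660 = 1.4407
α = arctan(1.4407) = 55.24°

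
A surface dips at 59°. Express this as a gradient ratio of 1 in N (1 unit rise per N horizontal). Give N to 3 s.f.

1 : N means tan θ = 1/N, so N = 1/tan 59° = 1/1.6643

1 in 0.601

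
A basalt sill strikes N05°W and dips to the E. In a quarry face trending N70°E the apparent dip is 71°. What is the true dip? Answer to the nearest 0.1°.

71.6°

β = acute angle between strike N05°W and section N70°E = 75°.
tan δ = tan α / sin β = tan 71° / sin 75° = 2.9042 / 0.9659 = 3.0067
true dip = arctan 3.0067 = 71.60°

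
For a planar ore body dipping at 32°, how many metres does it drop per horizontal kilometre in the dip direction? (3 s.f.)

drop per km = 1000 × tan 32° = 1000 × 0.6249

625 m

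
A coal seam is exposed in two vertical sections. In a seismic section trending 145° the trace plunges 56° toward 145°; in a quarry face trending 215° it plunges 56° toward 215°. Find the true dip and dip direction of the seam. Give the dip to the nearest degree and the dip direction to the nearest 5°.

The two traces are lines in the plane: v₁ = (sin 145°·cos 56°, cos 145°·cos 56°, −sin 56°), v₂ = (sin 215°·cos 56°, cos 215°·cos 56°, −sin 56°).
The plane normal is n = v₁ × v₂ ∝ (-0.000, -0.532, 0.294).
tan δ = √(n_x²+n_y²)/n_z = 0.532/0.294, so δ = 61.1°.
Dip direction = atan2(-0.000, -0.532) = 180° (azimuth of n's horizontal projection).

true dip 61°, dip direction 180°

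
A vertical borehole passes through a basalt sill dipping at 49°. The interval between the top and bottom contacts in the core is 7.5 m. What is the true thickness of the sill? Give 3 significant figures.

4.92 m

True thickness t = h · cos(dip) = 7.5 × cos 49°
t = 7.5 × 0.6561 = 4.920 m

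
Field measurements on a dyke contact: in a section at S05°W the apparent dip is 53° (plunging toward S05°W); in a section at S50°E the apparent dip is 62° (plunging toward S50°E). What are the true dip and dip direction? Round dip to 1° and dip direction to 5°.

true dip 62°, dip direction 140°

Represent each trace as a vector plunging at its apparent dip toward its trend (east-north-up frame): v₁ = (-0.052, -0.600, -0.799), v₂ = (0.360, -0.302, -0.883).
Cross product v₁ × v₂ gives the pole to the plane: n ∝ (0.288, -0.334, 0.231).
tan δ = √(n_x²+n_y²)/n_z = 0.441/0.231, so δ = 62.3°.
Dip direction = azimuth of (n_x, n_y) = atan2(0.288, -0.334) = 139°.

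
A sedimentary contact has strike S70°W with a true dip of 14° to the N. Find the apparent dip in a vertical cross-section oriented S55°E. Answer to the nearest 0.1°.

The section lies 55° from the strike.
tan(apparent dip) = tan 14° · sin 55° = 0.2042
α = arctan(0.2042) = 11.54°

11.5°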